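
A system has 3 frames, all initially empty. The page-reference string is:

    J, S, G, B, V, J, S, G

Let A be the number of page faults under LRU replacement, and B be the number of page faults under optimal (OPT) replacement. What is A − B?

Under LRU: F F F F F F F F → 8 faults.
Under OPT: F F F F F . . F → 6 faults.
A − B = 8 − 6 = 2.

2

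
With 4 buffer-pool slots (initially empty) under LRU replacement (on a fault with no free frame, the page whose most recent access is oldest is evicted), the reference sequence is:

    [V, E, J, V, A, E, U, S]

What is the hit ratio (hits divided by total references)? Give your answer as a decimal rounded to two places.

0.25

V: miss, frames (V)
E: miss, frames (V E)
J: miss, frames (V E J)
V: hit
A: miss, frames (E J V A)
E: hit
U: miss, evict J, frames (V A E U)
S: miss, evict V, frames (A E U S)
Hits: 2 of 8 references → 2/8 = 0.2500.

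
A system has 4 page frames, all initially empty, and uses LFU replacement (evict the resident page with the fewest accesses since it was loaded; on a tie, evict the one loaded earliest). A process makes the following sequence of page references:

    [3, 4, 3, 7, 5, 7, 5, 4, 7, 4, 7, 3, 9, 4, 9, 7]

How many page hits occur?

11

3 -> miss, frames {3}
4 -> miss, frames {3,4}
3 -> hit
7 -> miss, frames {3,4,7}
5 -> miss, frames {3,4,7,5}
7 -> hit
5 -> hit
4 -> hit
7 -> hit
4 -> hit
7 -> hit
3 -> hit
9 -> miss, evict 5, frames {3,4,7,9}
4 -> hit
9 -> hit
7 -> hit
Hits: 11.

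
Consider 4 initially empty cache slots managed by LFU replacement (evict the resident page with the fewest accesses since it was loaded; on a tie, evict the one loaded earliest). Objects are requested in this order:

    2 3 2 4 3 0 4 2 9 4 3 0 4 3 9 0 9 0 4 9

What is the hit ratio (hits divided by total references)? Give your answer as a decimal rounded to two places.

2 → fault, frames (2)
3 → fault, frames (2 3)
2 → hit
4 → fault, frames (2 3 4)
3 → hit
0 → fault, frames (2 3 4 0)
4 → hit
2 → hit
9 → fault, evict 0, frames (2 3 4 9)
4 → hit
3 → hit
0 → fault, evict 9, frames (2 3 4 0)
4 → hit
3 → hit
9 → fault, evict 0, frames (2 3 4 9)
0 → fault, evict 9, frames (2 3 4 0)
9 → fault, evict 0, frames (2 3 4 9)
0 → fault, evict 9, frames (2 3 4 0)
4 → hit
9 → fault, evict 0, frames (2 3 4 9)
Hits: 9 of 20 references → 9/20 = 0.4500.

0.45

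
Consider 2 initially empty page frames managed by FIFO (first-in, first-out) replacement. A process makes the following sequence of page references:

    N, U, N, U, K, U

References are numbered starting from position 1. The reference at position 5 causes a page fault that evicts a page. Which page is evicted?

pos 1: N -> fault, frames (N)
pos 2: U -> fault, frames (N U)
pos 3: N -> hit
pos 4: U -> hit
pos 5: K -> fault, evict N, frames (U K)
At position 5, page N is evicted.

N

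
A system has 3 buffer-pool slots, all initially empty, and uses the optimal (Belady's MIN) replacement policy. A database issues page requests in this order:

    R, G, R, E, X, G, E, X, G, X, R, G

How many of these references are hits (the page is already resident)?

R: fault, frames (R)
G: fault, frames (R G)
R: hit
E: fault, frames (R G E)
X: fault, evict R, frames (G E X)
G: hit
E: hit
X: hit
G: hit
X: hit
R: fault, evict X, frames (G E R)
G: hit
Hits: 7.

7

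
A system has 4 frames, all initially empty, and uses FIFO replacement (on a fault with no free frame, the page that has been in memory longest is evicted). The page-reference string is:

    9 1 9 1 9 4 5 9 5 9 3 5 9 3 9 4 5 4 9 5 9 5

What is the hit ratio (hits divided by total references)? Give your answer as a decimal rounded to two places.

0.73

9: miss, frames [9]
1: miss, frames [9, 1]
9: hit
1: hit
9: hit
4: miss, frames [9, 1, 4]
5: miss, frames [9, 1, 4, 5]
9: hit
5: hit
9: hit
3: miss, evict 9, frames [1, 4, 5, 3]
5: hit
9: miss, evict 1, frames [4, 5, 3, 9]
3: hit
9: hit
4: hit
5: hit
4: hit
9: hit
5: hit
9: hit
5: hit
Hits: 16 of 22 references → 16/22 = 0.7273.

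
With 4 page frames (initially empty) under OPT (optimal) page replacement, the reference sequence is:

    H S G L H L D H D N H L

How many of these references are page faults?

6

H: fault, frames (H)
S: fault, frames (H S)
G: fault, frames (H S G)
L: fault, frames (H S G L)
H: hit
L: hit
D: fault, evict G, frames (H S L D)
H: hit
D: hit
N: fault, evict D, frames (H S L N)
H: hit
L: hit
Page faults: 6.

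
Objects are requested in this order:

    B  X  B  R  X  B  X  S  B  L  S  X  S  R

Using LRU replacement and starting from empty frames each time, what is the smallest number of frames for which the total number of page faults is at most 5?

f=1: 14 faults
f=2: 11 faults
f=3: 7 faults
f=4: 6 faults
f=5: 5 faults
Smallest f with faults ≤ 5 is 5.

5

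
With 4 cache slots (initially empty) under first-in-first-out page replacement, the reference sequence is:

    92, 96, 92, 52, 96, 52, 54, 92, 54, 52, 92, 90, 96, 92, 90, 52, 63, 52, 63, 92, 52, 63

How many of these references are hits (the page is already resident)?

14

92 -> miss, frames (92)
96 -> miss, frames (92 96)
92 -> hit
52 -> miss, frames (92 96 52)
96 -> hit
52 -> hit
54 -> miss, frames (92 96 52 54)
92 -> hit
54 -> hit
52 -> hit
92 -> hit
90 -> miss, evict 92, frames (96 52 54 90)
96 -> hit
92 -> miss, evict 96, frames (52 54 90 92)
90 -> hit
52 -> hit
63 -> miss, evict 52, frames (54 90 92 63)
52 -> miss, evict 54, frames (90 92 63 52)
63 -> hit
92 -> hit
52 -> hit
63 -> hit
Hits: 14.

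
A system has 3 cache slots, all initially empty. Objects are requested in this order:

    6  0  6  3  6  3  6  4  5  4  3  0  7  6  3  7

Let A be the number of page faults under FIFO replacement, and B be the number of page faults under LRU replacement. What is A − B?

Under FIFO: F F . F . . . F F . . F F F F . → 9 faults.
Under LRU: F F . F . . . F F . F F F F F . → 10 faults.
A − B = 9 − 10 = -1.

-1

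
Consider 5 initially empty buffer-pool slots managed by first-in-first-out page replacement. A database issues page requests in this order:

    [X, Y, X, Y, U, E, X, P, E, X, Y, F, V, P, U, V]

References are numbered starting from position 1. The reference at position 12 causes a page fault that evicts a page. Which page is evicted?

X

pos 1: X: fault, frames [X]
pos 2: Y: fault, frames [X, Y]
pos 3: X: hit
pos 4: Y: hit
pos 5: U: fault, frames [X, Y, U]
pos 6: E: fault, frames [X, Y, U, E]
pos 7: X: hit
pos 8: P: fault, frames [X, Y, U, E, P]
pos 9: E: hit
pos 10: X: hit
pos 11: Y: hit
pos 12: F: fault, evict X, frames [Y, U, E, P, F]
At position 12, page X is evicted.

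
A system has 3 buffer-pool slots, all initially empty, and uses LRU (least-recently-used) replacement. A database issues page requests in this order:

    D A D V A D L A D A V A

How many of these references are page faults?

D → fault, frames (D)
A → fault, frames (D A)
D → hit
V → fault, frames (A D V)
A → hit
D → hit
L → fault, evict V, frames (A D L)
A → hit
D → hit
A → hit
V → fault, evict L, frames (D A V)
A → hit
Page faults: 5.

5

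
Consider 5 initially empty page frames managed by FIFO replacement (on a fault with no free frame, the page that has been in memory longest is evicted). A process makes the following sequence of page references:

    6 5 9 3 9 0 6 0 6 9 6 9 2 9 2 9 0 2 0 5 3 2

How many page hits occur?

16

6 → miss, frames (6)
5 → miss, frames (6 5)
9 → miss, frames (6 5 9)
3 → miss, frames (6 5 9 3)
9 → hit
0 → miss, frames (6 5 9 3 0)
6 → hit
0 → hit
6 → hit
9 → hit
6 → hit
9 → hit
2 → miss, evict 6, frames (5 9 3 0 2)
9 → hit
2 → hit
9 → hit
0 → hit
2 → hit
0 → hit
5 → hit
3 → hit
2 → hit
Hits: 16.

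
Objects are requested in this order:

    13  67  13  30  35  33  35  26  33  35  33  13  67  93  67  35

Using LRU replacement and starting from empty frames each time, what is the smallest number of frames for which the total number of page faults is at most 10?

f=1: 16 faults
f=2: 12 faults
f=3: 10 faults
f=4: 10 faults
f=5: 8 faults
f=6: 7 faults
f=7: 7 faults
Smallest f with faults ≤ 10 is 3.

3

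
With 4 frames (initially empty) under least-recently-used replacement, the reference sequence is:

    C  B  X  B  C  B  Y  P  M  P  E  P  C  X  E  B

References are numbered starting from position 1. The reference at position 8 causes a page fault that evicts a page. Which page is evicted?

pos 1: C: fault, frames {C}
pos 2: B: fault, frames {C,B}
pos 3: X: fault, frames {C,B,X}
pos 4: B: hit
pos 5: C: hit
pos 6: B: hit
pos 7: Y: fault, frames {X,C,B,Y}
pos 8: P: fault, evict X, frames {C,B,Y,P}
At position 8, page X is evicted.

X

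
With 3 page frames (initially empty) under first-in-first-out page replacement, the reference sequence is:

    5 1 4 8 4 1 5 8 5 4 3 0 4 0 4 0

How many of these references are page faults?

8

5 → miss, frames {5}
1 → miss, frames {5,1}
4 → miss, frames {5,1,4}
8 → miss, evict 5, frames {1,4,8}
4 → hit
1 → hit
5 → miss, evict 1, frames {4,8,5}
8 → hit
5 → hit
4 → hit
3 → miss, evict 4, frames {8,5,3}
0 → miss, evict 8, frames {5,3,0}
4 → miss, evict 5, frames {3,0,4}
0 → hit
4 → hit
0 → hit
Page faults: 8.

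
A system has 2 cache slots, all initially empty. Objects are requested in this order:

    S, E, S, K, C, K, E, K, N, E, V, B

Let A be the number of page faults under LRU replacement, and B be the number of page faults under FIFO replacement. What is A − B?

Under LRU: F F . F F . F . F F F F → 9 faults.
Under FIFO: F F . F F . F F F F F F → 10 faults.
A − B = 9 − 10 = -1.

-1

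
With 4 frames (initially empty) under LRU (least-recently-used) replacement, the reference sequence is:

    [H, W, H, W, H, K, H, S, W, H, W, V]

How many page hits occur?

7

H: fault, frames (H)
W: fault, frames (H W)
H: hit
W: hit
H: hit
K: fault, frames (W H K)
H: hit
S: fault, frames (W K H S)
W: hit
H: hit
W: hit
V: fault, evict K, frames (S H W V)
Hits: 7.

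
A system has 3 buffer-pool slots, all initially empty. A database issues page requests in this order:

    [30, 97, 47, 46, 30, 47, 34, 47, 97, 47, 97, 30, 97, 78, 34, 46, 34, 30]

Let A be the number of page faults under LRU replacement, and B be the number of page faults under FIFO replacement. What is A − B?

-1

Under LRU: F F F F F . F . F . . F . F F F . F → 12 faults.
Under FIFO: F F F F F . F F F . . F . F F F . F → 13 faults.
A − B = 12 − 13 = -1.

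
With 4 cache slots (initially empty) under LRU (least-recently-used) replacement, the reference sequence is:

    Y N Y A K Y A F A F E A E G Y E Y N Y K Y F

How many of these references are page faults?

Y -> fault, frames {Y}
N -> fault, frames {Y,N}
Y -> hit
A -> fault, frames {N,Y,A}
K -> fault, frames {N,Y,A,K}
Y -> hit
A -> hit
F -> fault, evict N, frames {K,Y,A,F}
A -> hit
F -> hit
E -> fault, evict K, frames {Y,A,F,E}
A -> hit
E -> hit
G -> fault, evict Y, frames {F,A,E,G}
Y -> fault, evict F, frames {A,E,G,Y}
E -> hit
Y -> hit
N -> fault, evict A, frames {G,E,Y,N}
Y -> hit
K -> fault, evict G, frames {E,N,Y,K}
Y -> hit
F -> fault, evict E, frames {N,K,Y,F}
Page faults: 11.

11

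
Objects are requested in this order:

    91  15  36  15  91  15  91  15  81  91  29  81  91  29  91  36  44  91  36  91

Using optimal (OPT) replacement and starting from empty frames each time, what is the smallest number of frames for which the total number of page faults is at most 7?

f=1: 20 faults
f=2: 10 faults
f=3: 7 faults
f=4: 6 faults
f=5: 6 faults
f=6: 6 faults
Smallest f with faults ≤ 7 is 3.

3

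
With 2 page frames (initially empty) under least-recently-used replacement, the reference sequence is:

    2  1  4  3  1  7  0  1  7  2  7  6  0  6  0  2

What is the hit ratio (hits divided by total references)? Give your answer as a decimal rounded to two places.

2 -> miss, frames (2)
1 -> miss, frames (2 1)
4 -> miss, evict 2, frames (1 4)
3 -> miss, evict 1, frames (4 3)
1 -> miss, evict 4, frames (3 1)
7 -> miss, evict 3, frames (1 7)
0 -> miss, evict 1, frames (7 0)
1 -> miss, evict 7, frames (0 1)
7 -> miss, evict 0, frames (1 7)
2 -> miss, evict 1, frames (7 2)
7 -> hit
6 -> miss, evict 2, frames (7 6)
0 -> miss, evict 7, frames (6 0)
6 -> hit
0 -> hit
2 -> miss, evict 6, frames (0 2)
Hits: 3 of 16 references → 3/16 = 0.1875.

0.19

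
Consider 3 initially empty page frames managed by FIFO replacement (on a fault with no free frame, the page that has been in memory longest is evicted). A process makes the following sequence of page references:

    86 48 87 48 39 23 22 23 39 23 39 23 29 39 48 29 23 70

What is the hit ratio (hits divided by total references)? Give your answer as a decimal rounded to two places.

0.39

86 -> miss, frames (86)
48 -> miss, frames (86 48)
87 -> miss, frames (86 48 87)
48 -> hit
39 -> miss, evict 86, frames (48 87 39)
23 -> miss, evict 48, frames (87 39 23)
22 -> miss, evict 87, frames (39 23 22)
23 -> hit
39 -> hit
23 -> hit
39 -> hit
23 -> hit
29 -> miss, evict 39, frames (23 22 29)
39 -> miss, evict 23, frames (22 29 39)
48 -> miss, evict 22, frames (29 39 48)
29 -> hit
23 -> miss, evict 29, frames (39 48 23)
70 -> miss, evict 39, frames (48 23 70)
Hits: 7 of 18 references → 7/18 = 0.3889.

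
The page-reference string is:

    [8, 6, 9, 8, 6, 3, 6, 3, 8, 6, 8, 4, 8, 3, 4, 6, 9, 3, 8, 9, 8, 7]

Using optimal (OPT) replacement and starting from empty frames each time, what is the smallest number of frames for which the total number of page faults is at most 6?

f=1: 22 faults
f=2: 12 faults
f=3: 8 faults
f=4: 7 faults
f=5: 6 faults
f=6: 6 faults
Smallest f with faults ≤ 6 is 5.

5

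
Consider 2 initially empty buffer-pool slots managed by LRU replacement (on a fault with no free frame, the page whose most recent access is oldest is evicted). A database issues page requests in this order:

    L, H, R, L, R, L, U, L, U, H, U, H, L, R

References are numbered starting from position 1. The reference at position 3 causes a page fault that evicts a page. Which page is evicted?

pos 1: L: fault, frames {L}
pos 2: H: fault, frames {L,H}
pos 3: R: fault, evict L, frames {H,R}
At position 3, page L is evicted.

L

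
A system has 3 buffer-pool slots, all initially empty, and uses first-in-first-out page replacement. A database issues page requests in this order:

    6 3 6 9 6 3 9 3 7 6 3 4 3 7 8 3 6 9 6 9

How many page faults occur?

12

6 -> miss, frames {6}
3 -> miss, frames {6,3}
6 -> hit
9 -> miss, frames {6,3,9}
6 -> hit
3 -> hit
9 -> hit
3 -> hit
7 -> miss, evict 6, frames {3,9,7}
6 -> miss, evict 3, frames {9,7,6}
3 -> miss, evict 9, frames {7,6,3}
4 -> miss, evict 7, frames {6,3,4}
3 -> hit
7 -> miss, evict 6, frames {3,4,7}
8 -> miss, evict 3, frames {4,7,8}
3 -> miss, evict 4, frames {7,8,3}
6 -> miss, evict 7, frames {8,3,6}
9 -> miss, evict 8, frames {3,6,9}
6 -> hit
9 -> hit
Page faults: 12.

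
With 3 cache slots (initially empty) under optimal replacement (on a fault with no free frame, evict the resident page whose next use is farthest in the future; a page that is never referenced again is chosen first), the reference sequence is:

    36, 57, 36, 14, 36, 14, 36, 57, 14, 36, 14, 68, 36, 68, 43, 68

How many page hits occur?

36 → fault, frames (36)
57 → fault, frames (36 57)
36 → hit
14 → fault, frames (36 57 14)
36 → hit
14 → hit
36 → hit
57 → hit
14 → hit
36 → hit
14 → hit
68 → fault, evict 14, frames (36 57 68)
36 → hit
68 → hit
43 → fault, evict 57, frames (36 68 43)
68 → hit
Hits: 11.

11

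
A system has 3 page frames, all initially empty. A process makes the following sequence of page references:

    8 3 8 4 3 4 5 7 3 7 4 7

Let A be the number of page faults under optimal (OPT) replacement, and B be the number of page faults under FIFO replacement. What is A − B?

-2

Under OPT: F F . F . . F F . . . . → 5 faults.
Under FIFO: F F . F . . F F F . F . → 7 faults.
A − B = 5 − 7 = -2.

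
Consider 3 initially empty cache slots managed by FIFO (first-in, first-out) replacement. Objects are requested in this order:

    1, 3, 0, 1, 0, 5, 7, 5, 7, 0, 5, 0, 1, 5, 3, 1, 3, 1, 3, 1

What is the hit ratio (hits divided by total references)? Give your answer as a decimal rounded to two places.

1 → miss, frames (1)
3 → miss, frames (1 3)
0 → miss, frames (1 3 0)
1 → hit
0 → hit
5 → miss, evict 1, frames (3 0 5)
7 → miss, evict 3, frames (0 5 7)
5 → hit
7 → hit
0 → hit
5 → hit
0 → hit
1 → miss, evict 0, frames (5 7 1)
5 → hit
3 → miss, evict 5, frames (7 1 3)
1 → hit
3 → hit
1 → hit
3 → hit
1 → hit
Hits: 13 of 20 references → 13/20 = 0.6500.

0.65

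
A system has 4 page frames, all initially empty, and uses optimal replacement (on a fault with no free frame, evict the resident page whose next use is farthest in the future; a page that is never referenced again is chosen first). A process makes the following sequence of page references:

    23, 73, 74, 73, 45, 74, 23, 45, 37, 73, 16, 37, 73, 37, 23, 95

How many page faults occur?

7

23 -> miss, frames [23]
73 -> miss, frames [23, 73]
74 -> miss, frames [23, 73, 74]
73 -> hit
45 -> miss, frames [23, 73, 74, 45]
74 -> hit
23 -> hit
45 -> hit
37 -> miss, evict 45, frames [23, 73, 74, 37]
73 -> hit
16 -> miss, evict 74, frames [23, 73, 37, 16]
37 -> hit
73 -> hit
37 -> hit
23 -> hit
95 -> miss, evict 16, frames [23, 73, 37, 95]
Page faults: 7.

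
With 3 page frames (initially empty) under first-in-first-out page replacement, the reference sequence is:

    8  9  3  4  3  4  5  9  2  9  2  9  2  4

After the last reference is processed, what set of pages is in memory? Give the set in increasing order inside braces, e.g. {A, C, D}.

{2, 4, 9}

8 -> miss, frames (8)
9 -> miss, frames (8 9)
3 -> miss, frames (8 9 3)
4 -> miss, evict 8, frames (9 3 4)
3 -> hit
4 -> hit
5 -> miss, evict 9, frames (3 4 5)
9 -> miss, evict 3, frames (4 5 9)
2 -> miss, evict 4, frames (5 9 2)
9 -> hit
2 -> hit
9 -> hit
2 -> hit
4 -> miss, evict 5, frames (9 2 4)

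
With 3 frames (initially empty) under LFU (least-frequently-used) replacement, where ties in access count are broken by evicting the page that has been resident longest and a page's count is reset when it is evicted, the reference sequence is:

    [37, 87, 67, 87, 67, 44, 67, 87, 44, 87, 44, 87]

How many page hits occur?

8

37 -> miss, frames [37]
87 -> miss, frames [37, 87]
67 -> miss, frames [37, 87, 67]
87 -> hit
67 -> hit
44 -> miss, evict 37, frames [87, 67, 44]
67 -> hit
87 -> hit
44 -> hit
87 -> hit
44 -> hit
87 -> hit
Hits: 8.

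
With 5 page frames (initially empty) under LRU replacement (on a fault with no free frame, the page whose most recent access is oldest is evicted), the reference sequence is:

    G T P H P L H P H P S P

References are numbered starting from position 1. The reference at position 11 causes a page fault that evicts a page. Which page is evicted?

G

pos 1: G -> miss, frames (G)
pos 2: T -> miss, frames (G T)
pos 3: P -> miss, frames (G T P)
pos 4: H -> miss, frames (G T P H)
pos 5: P -> hit
pos 6: L -> miss, frames (G T H P L)
pos 7: H -> hit
pos 8: P -> hit
pos 9: H -> hit
pos 10: P -> hit
pos 11: S -> miss, evict G, frames (T L H P S)
At position 11, page G is evicted.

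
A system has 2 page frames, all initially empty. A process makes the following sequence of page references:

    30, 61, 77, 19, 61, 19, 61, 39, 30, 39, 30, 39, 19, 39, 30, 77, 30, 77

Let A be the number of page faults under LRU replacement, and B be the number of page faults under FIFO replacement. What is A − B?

Under LRU: F F F F F . . F F . . . F . F F . . → 10 faults.
Under FIFO: F F F F F . . F F . . . F F F F . . → 11 faults.
A − B = 10 − 11 = -1.

-1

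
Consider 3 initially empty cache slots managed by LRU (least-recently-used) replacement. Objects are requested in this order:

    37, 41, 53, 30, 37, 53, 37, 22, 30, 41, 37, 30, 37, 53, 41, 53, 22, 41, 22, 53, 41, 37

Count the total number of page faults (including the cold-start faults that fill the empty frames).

37 → miss, frames {37}
41 → miss, frames {37,41}
53 → miss, frames {37,41,53}
30 → miss, evict 37, frames {41,53,30}
37 → miss, evict 41, frames {53,30,37}
53 → hit
37 → hit
22 → miss, evict 30, frames {53,37,22}
30 → miss, evict 53, frames {37,22,30}
41 → miss, evict 37, frames {22,30,41}
37 → miss, evict 22, frames {30,41,37}
30 → hit
37 → hit
53 → miss, evict 41, frames {30,37,53}
41 → miss, evict 30, frames {37,53,41}
53 → hit
22 → miss, evict 37, frames {41,53,22}
41 → hit
22 → hit
53 → hit
41 → hit
37 → miss, evict 22, frames {53,41,37}
Page faults: 13.

13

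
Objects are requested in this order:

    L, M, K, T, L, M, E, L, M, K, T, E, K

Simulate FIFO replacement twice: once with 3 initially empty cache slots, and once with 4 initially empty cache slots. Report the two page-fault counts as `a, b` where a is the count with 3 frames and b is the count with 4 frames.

3 frames: F F F F F F F . . F F . . → 9 faults.
4 frames: F F F F . . F F F F F F . → 10 faults.
10 > 9: adding a frame increased faults — Belady's anomaly.

9, 10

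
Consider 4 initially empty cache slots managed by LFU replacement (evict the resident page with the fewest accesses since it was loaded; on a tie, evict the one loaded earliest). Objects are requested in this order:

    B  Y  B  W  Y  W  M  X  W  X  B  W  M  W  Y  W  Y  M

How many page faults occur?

B -> miss, frames [B]
Y -> miss, frames [B, Y]
B -> hit
W -> miss, frames [B, Y, W]
Y -> hit
W -> hit
M -> miss, frames [B, Y, W, M]
X -> miss, evict M, frames [B, Y, W, X]
W -> hit
X -> hit
B -> hit
W -> hit
M -> miss, evict Y, frames [B, W, X, M]
W -> hit
Y -> miss, evict M, frames [B, W, X, Y]
W -> hit
Y -> hit
M -> miss, evict X, frames [B, W, Y, M]
Page faults: 8.

8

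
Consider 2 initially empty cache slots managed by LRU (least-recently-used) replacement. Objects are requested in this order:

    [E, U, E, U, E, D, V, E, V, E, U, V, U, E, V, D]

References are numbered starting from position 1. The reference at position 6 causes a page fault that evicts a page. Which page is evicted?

U

pos 1: E: fault, frames [E]
pos 2: U: fault, frames [E, U]
pos 3: E: hit
pos 4: U: hit
pos 5: E: hit
pos 6: D: fault, evict U, frames [E, D]
At position 6, page U is evicted.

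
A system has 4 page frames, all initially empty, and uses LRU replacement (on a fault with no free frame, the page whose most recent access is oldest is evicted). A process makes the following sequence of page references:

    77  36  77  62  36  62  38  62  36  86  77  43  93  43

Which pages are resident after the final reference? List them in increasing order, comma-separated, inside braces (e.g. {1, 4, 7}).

{43, 77, 86, 93}

77 → miss, frames {77}
36 → miss, frames {77,36}
77 → hit
62 → miss, frames {36,77,62}
36 → hit
62 → hit
38 → miss, frames {77,36,62,38}
62 → hit
36 → hit
86 → miss, evict 77, frames {38,62,36,86}
77 → miss, evict 38, frames {62,36,86,77}
43 → miss, evict 62, frames {36,86,77,43}
93 → miss, evict 36, frames {86,77,43,93}
43 → hit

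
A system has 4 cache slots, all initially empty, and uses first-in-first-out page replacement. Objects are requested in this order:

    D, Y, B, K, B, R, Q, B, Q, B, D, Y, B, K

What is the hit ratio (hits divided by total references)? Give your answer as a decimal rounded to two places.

0.29

D -> fault, frames (D)
Y -> fault, frames (D Y)
B -> fault, frames (D Y B)
K -> fault, frames (D Y B K)
B -> hit
R -> fault, evict D, frames (Y B K R)
Q -> fault, evict Y, frames (B K R Q)
B -> hit
Q -> hit
B -> hit
D -> fault, evict B, frames (K R Q D)
Y -> fault, evict K, frames (R Q D Y)
B -> fault, evict R, frames (Q D Y B)
K -> fault, evict Q, frames (D Y B K)
Hits: 4 of 14 references → 4/14 = 0.2857.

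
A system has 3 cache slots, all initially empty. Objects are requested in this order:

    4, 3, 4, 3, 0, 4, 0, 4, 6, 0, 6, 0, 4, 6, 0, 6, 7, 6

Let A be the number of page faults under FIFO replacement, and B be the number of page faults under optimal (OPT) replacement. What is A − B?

1

Under FIFO: F F . . F . . . F . . . F . . . F . → 6 faults.
Under OPT: F F . . F . . . F . . . . . . . F . → 5 faults.
A − B = 6 − 5 = 1.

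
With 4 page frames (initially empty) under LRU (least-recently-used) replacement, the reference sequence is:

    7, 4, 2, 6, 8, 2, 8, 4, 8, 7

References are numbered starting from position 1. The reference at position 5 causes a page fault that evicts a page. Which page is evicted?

7

pos 1: 7 → miss, frames [7]
pos 2: 4 → miss, frames [7, 4]
pos 3: 2 → miss, frames [7, 4, 2]
pos 4: 6 → miss, frames [7, 4, 2, 6]
pos 5: 8 → miss, evict 7, frames [4, 2, 6, 8]
At position 5, page 7 is evicted.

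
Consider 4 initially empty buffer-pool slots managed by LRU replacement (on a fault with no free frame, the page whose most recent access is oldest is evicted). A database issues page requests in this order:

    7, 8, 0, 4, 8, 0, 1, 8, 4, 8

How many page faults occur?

7 -> miss, frames [7]
8 -> miss, frames [7, 8]
0 -> miss, frames [7, 8, 0]
4 -> miss, frames [7, 8, 0, 4]
8 -> hit
0 -> hit
1 -> miss, evict 7, frames [4, 8, 0, 1]
8 -> hit
4 -> hit
8 -> hit
Page faults: 5.

5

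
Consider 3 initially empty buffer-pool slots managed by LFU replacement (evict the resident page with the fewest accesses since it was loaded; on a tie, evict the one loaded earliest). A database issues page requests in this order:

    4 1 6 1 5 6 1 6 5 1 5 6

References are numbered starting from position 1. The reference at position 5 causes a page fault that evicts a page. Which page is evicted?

4

pos 1: 4 → miss, frames {4}
pos 2: 1 → miss, frames {4,1}
pos 3: 6 → miss, frames {4,1,6}
pos 4: 1 → hit
pos 5: 5 → miss, evict 4, frames {1,6,5}
At position 5, page 4 is evicted.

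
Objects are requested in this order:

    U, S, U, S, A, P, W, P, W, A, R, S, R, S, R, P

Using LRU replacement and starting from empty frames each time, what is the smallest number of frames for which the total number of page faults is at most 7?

f=1: 16 faults
f=2: 9 faults
f=3: 8 faults
f=4: 8 faults
f=5: 6 faults
f=6: 6 faults
Smallest f with faults ≤ 7 is 5.

5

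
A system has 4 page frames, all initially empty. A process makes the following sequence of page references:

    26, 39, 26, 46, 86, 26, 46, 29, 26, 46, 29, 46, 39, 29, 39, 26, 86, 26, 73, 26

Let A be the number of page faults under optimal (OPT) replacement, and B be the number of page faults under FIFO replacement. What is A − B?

Under OPT: F F . F F . . F . . . . . . . . F . F . → 7 faults.
Under FIFO: F F . F F . . F F . . . F . . . . . F . → 8 faults.
A − B = 7 − 8 = -1.

-1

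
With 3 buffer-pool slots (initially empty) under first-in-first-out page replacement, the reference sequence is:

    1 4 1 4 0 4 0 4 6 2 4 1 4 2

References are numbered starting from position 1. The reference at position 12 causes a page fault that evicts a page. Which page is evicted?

pos 1: 1: miss, frames {1}
pos 2: 4: miss, frames {1,4}
pos 3: 1: hit
pos 4: 4: hit
pos 5: 0: miss, frames {1,4,0}
pos 6: 4: hit
pos 7: 0: hit
pos 8: 4: hit
pos 9: 6: miss, evict 1, frames {4,0,6}
pos 10: 2: miss, evict 4, frames {0,6,2}
pos 11: 4: miss, evict 0, frames {6,2,4}
pos 12: 1: miss, evict 6, frames {2,4,1}
At position 12, page 6 is evicted.

6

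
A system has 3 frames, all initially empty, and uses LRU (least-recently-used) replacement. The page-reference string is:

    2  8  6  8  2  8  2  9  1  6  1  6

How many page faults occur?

2 -> miss, frames [2]
8 -> miss, frames [2, 8]
6 -> miss, frames [2, 8, 6]
8 -> hit
2 -> hit
8 -> hit
2 -> hit
9 -> miss, evict 6, frames [8, 2, 9]
1 -> miss, evict 8, frames [2, 9, 1]
6 -> miss, evict 2, frames [9, 1, 6]
1 -> hit
6 -> hit
Page faults: 6.

6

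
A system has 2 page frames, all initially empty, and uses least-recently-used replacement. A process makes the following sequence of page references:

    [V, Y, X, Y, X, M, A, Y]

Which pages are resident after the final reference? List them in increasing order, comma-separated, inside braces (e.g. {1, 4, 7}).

V: miss, frames [V]
Y: miss, frames [V, Y]
X: miss, evict V, frames [Y, X]
Y: hit
X: hit
M: miss, evict Y, frames [X, M]
A: miss, evict X, frames [M, A]
Y: miss, evict M, frames [A, Y]

{A, Y}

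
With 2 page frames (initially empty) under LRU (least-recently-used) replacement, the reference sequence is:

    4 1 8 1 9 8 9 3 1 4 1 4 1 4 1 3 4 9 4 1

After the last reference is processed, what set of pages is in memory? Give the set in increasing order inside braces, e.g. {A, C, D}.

4 -> miss, frames (4)
1 -> miss, frames (4 1)
8 -> miss, evict 4, frames (1 8)
1 -> hit
9 -> miss, evict 8, frames (1 9)
8 -> miss, evict 1, frames (9 8)
9 -> hit
3 -> miss, evict 8, frames (9 3)
1 -> miss, evict 9, frames (3 1)
4 -> miss, evict 3, frames (1 4)
1 -> hit
4 -> hit
1 -> hit
4 -> hit
1 -> hit
3 -> miss, evict 4, frames (1 3)
4 -> miss, evict 1, frames (3 4)
9 -> miss, evict 3, frames (4 9)
4 -> hit
1 -> miss, evict 9, frames (4 1)

{1, 4}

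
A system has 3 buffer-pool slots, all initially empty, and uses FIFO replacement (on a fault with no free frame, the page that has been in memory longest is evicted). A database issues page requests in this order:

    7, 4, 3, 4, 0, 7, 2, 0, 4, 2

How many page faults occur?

7 → fault, frames (7)
4 → fault, frames (7 4)
3 → fault, frames (7 4 3)
4 → hit
0 → fault, evict 7, frames (4 3 0)
7 → fault, evict 4, frames (3 0 7)
2 → fault, evict 3, frames (0 7 2)
0 → hit
4 → fault, evict 0, frames (7 2 4)
2 → hit
Page faults: 7.

7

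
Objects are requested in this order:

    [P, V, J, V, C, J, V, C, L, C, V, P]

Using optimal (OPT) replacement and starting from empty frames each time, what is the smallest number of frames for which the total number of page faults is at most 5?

4

f=1: 12 faults
f=2: 8 faults
f=3: 6 faults
f=4: 5 faults
f=5: 5 faults
Smallest f with faults ≤ 5 is 4.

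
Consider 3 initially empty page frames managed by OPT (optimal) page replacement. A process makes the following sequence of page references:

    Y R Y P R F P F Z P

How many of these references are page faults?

Y → fault, frames {Y}
R → fault, frames {Y,R}
Y → hit
P → fault, frames {Y,R,P}
R → hit
F → fault, evict R, frames {Y,P,F}
P → hit
F → hit
Z → fault, evict F, frames {Y,P,Z}
P → hit
Page faults: 5.

5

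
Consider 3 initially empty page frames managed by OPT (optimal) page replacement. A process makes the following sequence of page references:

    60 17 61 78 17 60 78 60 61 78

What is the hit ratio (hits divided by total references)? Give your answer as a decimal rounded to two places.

0.50

60 → miss, frames [60]
17 → miss, frames [60, 17]
61 → miss, frames [60, 17, 61]
78 → miss, evict 61, frames [60, 17, 78]
17 → hit
60 → hit
78 → hit
60 → hit
61 → miss, evict 17, frames [60, 78, 61]
78 → hit
Hits: 5 of 10 references → 5/10 = 0.5000.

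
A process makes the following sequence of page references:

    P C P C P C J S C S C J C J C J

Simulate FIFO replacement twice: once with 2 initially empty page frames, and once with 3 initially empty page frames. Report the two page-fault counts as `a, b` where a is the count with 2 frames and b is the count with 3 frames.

6, 4

2 frames: F F . . . . F F F . . F . . . . → 6 faults.
3 frames: F F . . . . F F . . . . . . . . → 4 faults.
4 < 6: adding a frame reduced faults, as is typical.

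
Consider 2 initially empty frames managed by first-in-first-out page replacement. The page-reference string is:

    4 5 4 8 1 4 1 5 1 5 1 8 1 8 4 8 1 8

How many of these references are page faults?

4 → miss, frames (4)
5 → miss, frames (4 5)
4 → hit
8 → miss, evict 4, frames (5 8)
1 → miss, evict 5, frames (8 1)
4 → miss, evict 8, frames (1 4)
1 → hit
5 → miss, evict 1, frames (4 5)
1 → miss, evict 4, frames (5 1)
5 → hit
1 → hit
8 → miss, evict 5, frames (1 8)
1 → hit
8 → hit
4 → miss, evict 1, frames (8 4)
8 → hit
1 → miss, evict 8, frames (4 1)
8 → miss, evict 4, frames (1 8)
Page faults: 11.

11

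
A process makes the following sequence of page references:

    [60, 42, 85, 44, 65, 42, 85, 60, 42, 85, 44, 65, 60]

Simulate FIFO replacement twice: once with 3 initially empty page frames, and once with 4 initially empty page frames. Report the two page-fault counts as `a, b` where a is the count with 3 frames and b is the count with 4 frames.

3 frames: F F F F F F F F . . F F . → 10 faults.
4 frames: F F F F F . . F F F F F F → 11 faults.
11 > 10: adding a frame increased faults — Belady's anomaly.

10, 11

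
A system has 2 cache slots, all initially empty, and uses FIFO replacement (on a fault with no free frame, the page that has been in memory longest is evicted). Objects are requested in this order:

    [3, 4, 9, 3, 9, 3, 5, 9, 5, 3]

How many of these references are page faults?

7

3 → fault, frames [3]
4 → fault, frames [3, 4]
9 → fault, evict 3, frames [4, 9]
3 → fault, evict 4, frames [9, 3]
9 → hit
3 → hit
5 → fault, evict 9, frames [3, 5]
9 → fault, evict 3, frames [5, 9]
5 → hit
3 → fault, evict 5, frames [9, 3]
Page faults: 7.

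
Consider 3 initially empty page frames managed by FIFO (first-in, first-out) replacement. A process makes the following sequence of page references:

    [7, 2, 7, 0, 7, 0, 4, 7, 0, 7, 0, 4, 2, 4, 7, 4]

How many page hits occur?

7: miss, frames {7}
2: miss, frames {7,2}
7: hit
0: miss, frames {7,2,0}
7: hit
0: hit
4: miss, evict 7, frames {2,0,4}
7: miss, evict 2, frames {0,4,7}
0: hit
7: hit
0: hit
4: hit
2: miss, evict 0, frames {4,7,2}
4: hit
7: hit
4: hit
Hits: 10.

10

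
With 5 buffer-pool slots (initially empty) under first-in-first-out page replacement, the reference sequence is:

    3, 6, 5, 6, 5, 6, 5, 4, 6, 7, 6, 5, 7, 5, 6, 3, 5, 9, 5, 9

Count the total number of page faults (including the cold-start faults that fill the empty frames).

3: fault, frames [3]
6: fault, frames [3, 6]
5: fault, frames [3, 6, 5]
6: hit
5: hit
6: hit
5: hit
4: fault, frames [3, 6, 5, 4]
6: hit
7: fault, frames [3, 6, 5, 4, 7]
6: hit
5: hit
7: hit
5: hit
6: hit
3: hit
5: hit
9: fault, evict 3, frames [6, 5, 4, 7, 9]
5: hit
9: hit
Page faults: 6.

6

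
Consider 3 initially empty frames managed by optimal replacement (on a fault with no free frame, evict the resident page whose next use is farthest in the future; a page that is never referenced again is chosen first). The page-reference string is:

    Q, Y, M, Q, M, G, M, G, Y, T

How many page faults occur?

5

Q -> fault, frames {Q}
Y -> fault, frames {Q,Y}
M -> fault, frames {Q,Y,M}
Q -> hit
M -> hit
G -> fault, evict Q, frames {Y,M,G}
M -> hit
G -> hit
Y -> hit
T -> fault, evict G, frames {Y,M,T}
Page faults: 5.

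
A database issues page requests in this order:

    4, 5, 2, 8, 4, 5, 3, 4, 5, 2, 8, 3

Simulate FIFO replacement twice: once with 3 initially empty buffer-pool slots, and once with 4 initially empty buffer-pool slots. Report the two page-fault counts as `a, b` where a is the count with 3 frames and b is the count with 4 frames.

3 frames: F F F F F F F . . F F . → 9 faults.
4 frames: F F F F . . F F F F F F → 10 faults.
10 > 9: adding a frame increased faults — Belady's anomaly.

9, 10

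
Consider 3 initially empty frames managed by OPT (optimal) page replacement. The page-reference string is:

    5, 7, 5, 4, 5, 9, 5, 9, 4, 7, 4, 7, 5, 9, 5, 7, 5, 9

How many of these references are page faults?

6

5 → miss, frames {5}
7 → miss, frames {5,7}
5 → hit
4 → miss, frames {5,7,4}
5 → hit
9 → miss, evict 7, frames {5,4,9}
5 → hit
9 → hit
4 → hit
7 → miss, evict 9, frames {5,4,7}
4 → hit
7 → hit
5 → hit
9 → miss, evict 4, frames {5,7,9}
5 → hit
7 → hit
5 → hit
9 → hit
Page faults: 6.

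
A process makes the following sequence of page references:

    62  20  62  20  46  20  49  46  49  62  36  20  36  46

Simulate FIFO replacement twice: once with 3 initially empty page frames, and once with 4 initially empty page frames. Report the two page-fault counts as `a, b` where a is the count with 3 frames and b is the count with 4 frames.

8, 5

3 frames: F F . . F . F . . F F F . F → 8 faults.
4 frames: F F . . F . F . . . F . . . → 5 faults.
5 < 8: adding a frame reduced faults, as is typical.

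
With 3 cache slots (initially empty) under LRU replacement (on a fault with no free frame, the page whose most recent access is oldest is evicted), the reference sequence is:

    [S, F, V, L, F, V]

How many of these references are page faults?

S -> fault, frames [S]
F -> fault, frames [S, F]
V -> fault, frames [S, F, V]
L -> fault, evict S, frames [F, V, L]
F -> hit
V -> hit
Page faults: 4.

4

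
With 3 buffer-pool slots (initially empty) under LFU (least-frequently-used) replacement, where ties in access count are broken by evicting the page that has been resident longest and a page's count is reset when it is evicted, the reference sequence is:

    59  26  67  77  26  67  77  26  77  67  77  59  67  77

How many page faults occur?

59 -> fault, frames {59}
26 -> fault, frames {59,26}
67 -> fault, frames {59,26,67}
77 -> fault, evict 59, frames {26,67,77}
26 -> hit
67 -> hit
77 -> hit
26 -> hit
77 -> hit
67 -> hit
77 -> hit
59 -> fault, evict 26, frames {67,77,59}
67 -> hit
77 -> hit
Page faults: 5.

5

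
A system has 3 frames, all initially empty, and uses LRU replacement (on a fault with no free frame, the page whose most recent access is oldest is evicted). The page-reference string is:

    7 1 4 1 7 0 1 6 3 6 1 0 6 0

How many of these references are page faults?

7

7: miss, frames (7)
1: miss, frames (7 1)
4: miss, frames (7 1 4)
1: hit
7: hit
0: miss, evict 4, frames (1 7 0)
1: hit
6: miss, evict 7, frames (0 1 6)
3: miss, evict 0, frames (1 6 3)
6: hit
1: hit
0: miss, evict 3, frames (6 1 0)
6: hit
0: hit
Page faults: 7.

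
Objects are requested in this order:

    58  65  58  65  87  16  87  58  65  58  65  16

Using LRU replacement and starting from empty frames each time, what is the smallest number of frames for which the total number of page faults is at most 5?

f=1: 12 faults
f=2: 7 faults
f=3: 7 faults
f=4: 4 faults
Smallest f with faults ≤ 5 is 4.

4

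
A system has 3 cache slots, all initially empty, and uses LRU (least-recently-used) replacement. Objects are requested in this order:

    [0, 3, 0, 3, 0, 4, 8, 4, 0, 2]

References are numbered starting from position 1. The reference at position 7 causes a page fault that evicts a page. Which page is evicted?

3

pos 1: 0: fault, frames {0}
pos 2: 3: fault, frames {0,3}
pos 3: 0: hit
pos 4: 3: hit
pos 5: 0: hit
pos 6: 4: fault, frames {3,0,4}
pos 7: 8: fault, evict 3, frames {0,4,8}
At position 7, page 3 is evicted.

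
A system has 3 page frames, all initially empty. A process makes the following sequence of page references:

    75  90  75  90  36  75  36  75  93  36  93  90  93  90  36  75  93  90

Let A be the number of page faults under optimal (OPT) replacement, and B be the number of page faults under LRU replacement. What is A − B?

-3

Under OPT: F F . . F . . . F . . . . . . F . . → 5 faults.
Under LRU: F F . . F . . . F . . F . . . F F F → 8 faults.
A − B = 5 − 8 = -3.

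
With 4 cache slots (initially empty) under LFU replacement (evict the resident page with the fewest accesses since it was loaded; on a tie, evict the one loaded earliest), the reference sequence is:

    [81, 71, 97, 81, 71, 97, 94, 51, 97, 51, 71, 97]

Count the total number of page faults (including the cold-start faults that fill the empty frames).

81: fault, frames {81}
71: fault, frames {81,71}
97: fault, frames {81,71,97}
81: hit
71: hit
97: hit
94: fault, frames {81,71,97,94}
51: fault, evict 94, frames {81,71,97,51}
97: hit
51: hit
71: hit
97: hit
Page faults: 5.

5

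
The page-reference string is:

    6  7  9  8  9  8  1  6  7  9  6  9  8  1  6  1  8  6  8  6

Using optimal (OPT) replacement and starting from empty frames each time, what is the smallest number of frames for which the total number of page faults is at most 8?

3

f=1: 20 faults
f=2: 11 faults
f=3: 8 faults
f=4: 6 faults
f=5: 5 faults
Smallest f with faults ≤ 8 is 3.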